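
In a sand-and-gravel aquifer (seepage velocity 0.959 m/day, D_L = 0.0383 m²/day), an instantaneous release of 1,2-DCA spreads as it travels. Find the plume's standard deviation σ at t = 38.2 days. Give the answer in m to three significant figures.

Dispersive spreading gives a Gaussian with σ² = 2Dt; advection only shifts the center.
σ = √(2 × 0.0383 × 38.2) = 1.71 m.

1.71 m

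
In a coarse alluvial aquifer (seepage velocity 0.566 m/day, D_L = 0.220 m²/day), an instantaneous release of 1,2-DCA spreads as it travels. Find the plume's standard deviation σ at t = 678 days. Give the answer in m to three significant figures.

17.3 m

Dispersive spreading gives a Gaussian with σ² = 2Dt; advection only shifts the center.
σ = √(2 × 0.220 × 678) = 17.3 m.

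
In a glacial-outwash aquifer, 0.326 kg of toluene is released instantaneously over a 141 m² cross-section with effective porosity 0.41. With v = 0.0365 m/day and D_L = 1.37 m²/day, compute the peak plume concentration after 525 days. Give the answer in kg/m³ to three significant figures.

The peak of an instantaneous 1D plume sits at x = vt; there the Gaussian factor is 1 and C_max = M/(n_e·A·√(4πDt)), where n_e·A is the pore area the mass is dissolved in.
√(4πDt) = √(4π × 1.37 × 525) = 95.07 m, so C_max = 0.326/(0.41 × 141 × 95.07) = 5.93e-05 kg/m³.

5.93e-05 kg/m³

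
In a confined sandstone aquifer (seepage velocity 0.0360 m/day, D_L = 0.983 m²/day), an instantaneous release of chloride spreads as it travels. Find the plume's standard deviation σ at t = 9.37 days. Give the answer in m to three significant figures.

Dispersive spreading gives a Gaussian with σ² = 2Dt; advection only shifts the center.
σ = √(2 × 0.983 × 9.37) = 4.29 m.

4.29 m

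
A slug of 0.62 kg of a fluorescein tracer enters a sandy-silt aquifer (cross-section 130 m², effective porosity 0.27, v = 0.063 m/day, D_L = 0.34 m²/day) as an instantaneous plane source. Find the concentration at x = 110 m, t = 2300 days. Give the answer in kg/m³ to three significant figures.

For an instantaneous plane source, C(x,t) = M/(n_e·A·√(4πDt)) · exp(−(x−vt)²/(4Dt)), with n_e·A the pore (flow) area.
Plume center vt = 0.063 × 2300 = 144.9 m, so the well at 110 m is 34.9 m upgradient of the peak.
√(4πDt) = 99.13 m, giving peak height M/(n_e·A·√(4πDt)) = 0.62/(0.27 × 130 × 99.13) = 0.0001782 kg/m³.
(x−vt)²/(4Dt) = (-34.9)²/(4 × 0.34 × 2300) = 0.3894; exp(−0.3894) = 0.6775.
C = 0.0001782 × 0.6775 = 0.000121 kg/m³.

0.000121 kg/m³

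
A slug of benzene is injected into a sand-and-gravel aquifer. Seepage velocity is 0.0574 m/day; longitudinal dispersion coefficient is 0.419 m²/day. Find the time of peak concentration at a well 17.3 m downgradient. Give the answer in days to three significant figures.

200 days

For the 1D instantaneous-source solution, setting ∂C/∂t = 0 at fixed x gives v²t² + 2Dt − x² = 0, so t = (√(D² + v²x²) − D)/v².
√(D² + v²x²) = √(0.419² + 0.0574² × 17.3²) = 1.078; v² = 0.00329476.
t = (1.078 − 0.419)/0.00329476 = 200 days (vs. the pure-advection estimate x/v = 301 d).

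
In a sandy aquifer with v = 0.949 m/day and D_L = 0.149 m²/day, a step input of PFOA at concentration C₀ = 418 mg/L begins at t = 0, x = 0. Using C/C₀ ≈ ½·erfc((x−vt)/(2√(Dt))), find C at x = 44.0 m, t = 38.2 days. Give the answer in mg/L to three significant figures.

For a continuous step input, C/C₀ ≈ ½·erfc((x−vt)/(2√(Dt))).
vt = 0.949 × 38.2 = 36.2518 m and 2√(Dt) = 2√(0.149 × 38.2) = 4.771 m.
Argument (x−vt)/(2√(Dt)) = (44.0 − 36.2518)/4.771 = 1.624; ½·erfc(1.624) = 0.01082.
C = 418 × 0.01082 = 4.52 mg/L.

4.52 mg/L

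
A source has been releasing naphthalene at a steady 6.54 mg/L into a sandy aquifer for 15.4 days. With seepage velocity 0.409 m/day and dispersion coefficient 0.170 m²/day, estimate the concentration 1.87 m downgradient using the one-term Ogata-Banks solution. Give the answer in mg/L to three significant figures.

For a continuous step input, C/C₀ ≈ ½·erfc((x−vt)/(2√(Dt))).
vt = 0.409 × 15.4 = 6.2986 m and 2√(Dt) = 2√(0.170 × 15.4) = 3.236 m.
Argument (x−vt)/(2√(Dt)) = (1.87 − 6.2986)/3.236 = -1.369; ½·erfc(-1.369) = 0.9736.
C = 6.54 × 0.9736 = 6.37 mg/L.

6.37 mg/L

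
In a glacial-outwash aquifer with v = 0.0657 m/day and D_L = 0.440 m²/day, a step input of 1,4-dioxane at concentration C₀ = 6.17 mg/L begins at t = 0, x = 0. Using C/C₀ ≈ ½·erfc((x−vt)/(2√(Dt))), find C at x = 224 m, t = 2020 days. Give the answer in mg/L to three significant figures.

For a continuous step input, C/C₀ ≈ ½·erfc((x−vt)/(2√(Dt))).
vt = 0.0657 × 2020 = 132.714 m and 2√(Dt) = 2√(0.440 × 2020) = 59.63 m.
Argument (x−vt)/(2√(Dt)) = (224 − 132.714)/59.63 = 1.531; ½·erfc(1.531) = 0.01519.
C = 6.17 × 0.01519 = 0.0937 mg/L.

0.0937 mg/L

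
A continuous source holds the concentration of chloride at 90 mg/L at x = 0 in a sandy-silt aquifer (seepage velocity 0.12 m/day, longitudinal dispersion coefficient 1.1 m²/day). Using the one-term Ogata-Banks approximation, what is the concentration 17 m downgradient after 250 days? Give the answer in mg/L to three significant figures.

For a continuous step input, C/C₀ ≈ ½·erfc((x−vt)/(2√(Dt))).
vt = 0.12 × 250 = 30 m and 2√(Dt) = 2√(1.1 × 250) = 33.17 m.
Argument (x−vt)/(2√(Dt)) = (17 − 30)/33.17 = -0.3919; ½·erfc(-0.3919) = 0.7103.
C = 90 × 0.7103 = 63.9 mg/L.

63.9 mg/L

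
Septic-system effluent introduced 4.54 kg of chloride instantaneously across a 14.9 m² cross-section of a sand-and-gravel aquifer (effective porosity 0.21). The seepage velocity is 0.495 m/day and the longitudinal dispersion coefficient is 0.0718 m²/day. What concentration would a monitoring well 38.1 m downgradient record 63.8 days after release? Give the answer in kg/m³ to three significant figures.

0.0188 kg/m³

For an instantaneous plane source, C(x,t) = M/(n_e·A·√(4πDt)) · exp(−(x−vt)²/(4Dt)), with n_e·A the pore (flow) area.
Plume center vt = 0.495 × 63.8 = 31.581 m, so the well at 38.1 m is 6.519 m downgradient of the peak.
√(4πDt) = 7.587 m, giving peak height M/(n_e·A·√(4πDt)) = 4.54/(0.21 × 14.9 × 7.587) = 0.1912 kg/m³.
(x−vt)²/(4Dt) = (6.519)²/(4 × 0.0718 × 63.8) = 2.319; exp(−2.319) = 0.09837.
C = 0.1912 × 0.09837 = 0.0188 kg/m³.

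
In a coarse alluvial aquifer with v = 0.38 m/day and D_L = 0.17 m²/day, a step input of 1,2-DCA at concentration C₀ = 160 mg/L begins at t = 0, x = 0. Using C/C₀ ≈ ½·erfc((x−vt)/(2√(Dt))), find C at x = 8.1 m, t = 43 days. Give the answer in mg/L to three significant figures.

158 mg/L

For a continuous step input, C/C₀ ≈ ½·erfc((x−vt)/(2√(Dt))).
vt = 0.38 × 43 = 16.34 m and 2√(Dt) = 2√(0.17 × 43) = 5.407 m.
Argument (x−vt)/(2√(Dt)) = (8.1 − 16.34)/5.407 = -1.524; ½·erfc(-1.524) = 0.9844.
C = 160 × 0.9844 = 158 mg/L.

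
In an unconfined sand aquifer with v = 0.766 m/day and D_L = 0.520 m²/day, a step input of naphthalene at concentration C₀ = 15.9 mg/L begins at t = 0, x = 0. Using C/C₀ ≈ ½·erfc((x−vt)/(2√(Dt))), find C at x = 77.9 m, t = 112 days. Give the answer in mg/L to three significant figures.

For a continuous step input, C/C₀ ≈ ½·erfc((x−vt)/(2√(Dt))).
vt = 0.766 × 112 = 85.792 m and 2√(Dt) = 2√(0.520 × 112) = 15.26 m.
Argument (x−vt)/(2√(Dt)) = (77.9 − 85.792)/15.26 = -0.5172; ½·erfc(-0.5172) = 0.7677.
C = 15.9 × 0.7677 = 12.2 mg/L.

12.2 mg/L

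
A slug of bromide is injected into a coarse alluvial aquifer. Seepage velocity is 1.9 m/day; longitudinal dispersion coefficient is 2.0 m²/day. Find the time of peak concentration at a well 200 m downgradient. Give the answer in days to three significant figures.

For the 1D instantaneous-source solution, setting ∂C/∂t = 0 at fixed x gives v²t² + 2Dt − x² = 0, so t = (√(D² + v²x²) − D)/v².
√(D² + v²x²) = √(2.0² + 1.9² × 200²) = 380.0; v² = 3.61.
t = (380.0 − 2.0)/3.61 = 105 days (vs. the pure-advection estimate x/v = 105 d).

105 days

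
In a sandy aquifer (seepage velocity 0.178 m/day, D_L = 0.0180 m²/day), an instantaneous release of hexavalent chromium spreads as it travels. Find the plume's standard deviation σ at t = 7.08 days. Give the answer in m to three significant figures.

Dispersive spreading gives a Gaussian with σ² = 2Dt; advection only shifts the center.
σ = √(2 × 0.0180 × 7.08) = 0.505 m.

0.505 m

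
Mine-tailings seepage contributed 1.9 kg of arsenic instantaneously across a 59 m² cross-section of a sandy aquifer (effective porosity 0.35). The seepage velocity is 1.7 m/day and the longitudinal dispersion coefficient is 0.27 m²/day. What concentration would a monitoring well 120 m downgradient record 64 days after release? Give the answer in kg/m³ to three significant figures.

0.00102 kg/m³

For an instantaneous plane source, C(x,t) = M/(n_e·A·√(4πDt)) · exp(−(x−vt)²/(4Dt)), with n_e·A the pore (flow) area.
Plume center vt = 1.7 × 64 = 108.8 m, so the well at 120 m is 11.2 m downgradient of the peak.
√(4πDt) = 14.74 m, giving peak height M/(n_e·A·√(4πDt)) = 1.9/(0.35 × 59 × 14.74) = 0.006242 kg/m³.
(x−vt)²/(4Dt) = (11.2)²/(4 × 0.27 × 64) = 1.815; exp(−1.815) = 0.1628.
C = 0.006242 × 0.1628 = 0.00102 kg/m³.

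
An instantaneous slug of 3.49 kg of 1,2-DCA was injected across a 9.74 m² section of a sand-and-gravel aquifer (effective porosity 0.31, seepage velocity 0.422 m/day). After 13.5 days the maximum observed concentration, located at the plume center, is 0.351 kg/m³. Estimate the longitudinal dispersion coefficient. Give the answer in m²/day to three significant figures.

At the plume center C_max = M/(n_e·A·√(4πDt)), so D = M²/(4πt·(n_e·A·C_max)²).
n_e·A·C_max = 0.31 × 9.74 × 0.351 = 1.060 kg/m.
D = 3.49²/(4π × 13.5 × 1.060²) = 0.0639 m²/day.

0.0639 m²/day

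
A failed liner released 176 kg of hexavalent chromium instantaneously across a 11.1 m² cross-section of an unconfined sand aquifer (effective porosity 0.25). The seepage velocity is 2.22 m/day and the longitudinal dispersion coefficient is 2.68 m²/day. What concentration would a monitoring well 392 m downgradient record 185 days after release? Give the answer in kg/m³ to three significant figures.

0.674 kg/m³

For an instantaneous plane source, C(x,t) = M/(n_e·A·√(4πDt)) · exp(−(x−vt)²/(4Dt)), with n_e·A the pore (flow) area.
Plume center vt = 2.22 × 185 = 410.7 m, so the well at 392 m is 18.7 m upgradient of the peak.
√(4πDt) = 78.93 m, giving peak height M/(n_e·A·√(4πDt)) = 176/(0.25 × 11.1 × 78.93) = 0.8035 kg/m³.
(x−vt)²/(4Dt) = (-18.7)²/(4 × 2.68 × 185) = 0.1763; exp(−0.1763) = 0.8384.
C = 0.8035 × 0.8384 = 0.674 kg/m³.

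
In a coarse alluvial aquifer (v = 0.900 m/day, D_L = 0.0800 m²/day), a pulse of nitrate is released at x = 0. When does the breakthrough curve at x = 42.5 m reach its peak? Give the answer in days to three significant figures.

47.1 days

For the 1D instantaneous-source solution, setting ∂C/∂t = 0 at fixed x gives v²t² + 2Dt − x² = 0, so t = (√(D² + v²x²) − D)/v².
√(D² + v²x²) = √(0.0800² + 0.900² × 42.5²) = 38.25; v² = 0.81.
t = (38.25 − 0.0800)/0.81 = 47.1 days (vs. the pure-advection estimate x/v = 47.2 d).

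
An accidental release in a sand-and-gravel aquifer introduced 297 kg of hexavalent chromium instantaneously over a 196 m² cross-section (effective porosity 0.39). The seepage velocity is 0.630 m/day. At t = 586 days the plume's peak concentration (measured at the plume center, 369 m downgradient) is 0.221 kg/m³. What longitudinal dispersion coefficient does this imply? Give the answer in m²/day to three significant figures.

At the plume center C_max = M/(n_e·A·√(4πDt)), so D = M²/(4πt·(n_e·A·C_max)²).
n_e·A·C_max = 0.39 × 196 × 0.221 = 16.89 kg/m.
D = 297²/(4π × 586 × 16.89²) = 0.0420 m²/day.

0.0420 m²/day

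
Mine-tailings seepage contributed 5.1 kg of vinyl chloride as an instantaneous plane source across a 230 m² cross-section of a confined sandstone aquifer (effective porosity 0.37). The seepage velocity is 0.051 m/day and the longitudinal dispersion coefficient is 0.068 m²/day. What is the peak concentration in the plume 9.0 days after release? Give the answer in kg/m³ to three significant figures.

0.0216 kg/m³

The peak of an instantaneous 1D plume sits at x = vt; there the Gaussian factor is 1 and C_max = M/(n_e·A·√(4πDt)), where n_e·A is the pore area the mass is dissolved in.
√(4πDt) = √(4π × 0.068 × 9.0) = 2.773 m, so C_max = 5.1/(0.37 × 230 × 2.773) = 0.0216 kg/m³.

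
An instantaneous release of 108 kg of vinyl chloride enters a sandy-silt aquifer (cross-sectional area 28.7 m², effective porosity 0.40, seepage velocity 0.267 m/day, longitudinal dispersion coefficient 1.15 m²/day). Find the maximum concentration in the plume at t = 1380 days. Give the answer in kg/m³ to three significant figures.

0.0666 kg/m³

The peak of an instantaneous 1D plume sits at x = vt; there the Gaussian factor is 1 and C_max = M/(n_e·A·√(4πDt)), where n_e·A is the pore area the mass is dissolved in.
√(4πDt) = √(4π × 1.15 × 1380) = 141.2 m, so C_max = 108/(0.40 × 28.7 × 141.2) = 0.0666 kg/m³.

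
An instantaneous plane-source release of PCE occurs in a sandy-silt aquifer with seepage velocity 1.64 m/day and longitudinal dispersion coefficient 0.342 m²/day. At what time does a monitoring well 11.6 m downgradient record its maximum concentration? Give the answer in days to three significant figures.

For the 1D instantaneous-source solution, setting ∂C/∂t = 0 at fixed x gives v²t² + 2Dt − x² = 0, so t = (√(D² + v²x²) − D)/v².
√(D² + v²x²) = √(0.342² + 1.64² × 11.6²) = 19.03; v² = 2.6896.
t = (19.03 − 0.342)/2.6896 = 6.95 days (vs. the pure-advection estimate x/v = 7.07 d).

6.95 days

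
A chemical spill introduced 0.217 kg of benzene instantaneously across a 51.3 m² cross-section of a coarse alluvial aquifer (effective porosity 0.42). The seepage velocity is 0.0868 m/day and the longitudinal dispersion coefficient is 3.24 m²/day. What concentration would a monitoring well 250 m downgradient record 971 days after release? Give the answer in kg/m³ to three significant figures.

For an instantaneous plane source, C(x,t) = M/(n_e·A·√(4πDt)) · exp(−(x−vt)²/(4Dt)), with n_e·A the pore (flow) area.
Plume center vt = 0.0868 × 971 = 84.2828 m, so the well at 250 m is 165.7172 m downgradient of the peak.
√(4πDt) = 198.8 m, giving peak height M/(n_e·A·√(4πDt)) = 0.217/(0.42 × 51.3 × 198.8) = 5.066e-05 kg/m³.
(x−vt)²/(4Dt) = (165.7172)²/(4 × 3.24 × 971) = 2.182; exp(−2.182) = 0.1128.
C = 5.066e-05 × 0.1128 = 5.71e-06 kg/m³.

5.71e-06 kg/m³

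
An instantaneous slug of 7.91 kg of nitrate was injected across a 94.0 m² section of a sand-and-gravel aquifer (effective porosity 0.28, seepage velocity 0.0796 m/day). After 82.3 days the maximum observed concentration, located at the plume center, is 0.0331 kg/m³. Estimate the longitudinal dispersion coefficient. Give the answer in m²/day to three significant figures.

0.0797 m²/day

At the plume center C_max = M/(n_e·A·√(4πDt)), so D = M²/(4πt·(n_e·A·C_max)²).
n_e·A·C_max = 0.28 × 94.0 × 0.0331 = 0.8712 kg/m.
D = 7.91²/(4π × 82.3 × 0.8712²) = 0.0797 m²/day.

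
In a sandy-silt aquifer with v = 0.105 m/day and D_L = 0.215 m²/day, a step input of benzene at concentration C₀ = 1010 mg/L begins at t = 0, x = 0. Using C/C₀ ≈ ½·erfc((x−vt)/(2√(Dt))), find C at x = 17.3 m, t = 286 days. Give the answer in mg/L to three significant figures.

883 mg/L

For a continuous step input, C/C₀ ≈ ½·erfc((x−vt)/(2√(Dt))).
vt = 0.105 × 286 = 30.03 m and 2√(Dt) = 2√(0.215 × 286) = 15.68 m.
Argument (x−vt)/(2√(Dt)) = (17.3 − 30.03)/15.68 = -0.8119; ½·erfc(-0.8119) = 0.8746.
C = 1010 × 0.8746 = 883 mg/L.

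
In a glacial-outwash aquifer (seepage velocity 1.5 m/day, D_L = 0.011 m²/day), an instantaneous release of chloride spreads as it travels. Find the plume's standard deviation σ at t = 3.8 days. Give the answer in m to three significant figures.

Dispersive spreading gives a Gaussian with σ² = 2Dt; advection only shifts the center.
σ = √(2 × 0.011 × 3.8) = 0.289 m.

0.289 m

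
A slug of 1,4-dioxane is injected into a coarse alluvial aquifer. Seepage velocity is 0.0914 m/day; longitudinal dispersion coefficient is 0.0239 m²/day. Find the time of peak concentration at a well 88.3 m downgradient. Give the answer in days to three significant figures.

963 days

For the 1D instantaneous-source solution, setting ∂C/∂t = 0 at fixed x gives v²t² + 2Dt − x² = 0, so t = (√(D² + v²x²) − D)/v².
√(D² + v²x²) = √(0.0239² + 0.0914² × 88.3²) = 8.071; v² = 0.00835396.
t = (8.071 − 0.0239)/0.00835396 = 963 days (vs. the pure-advection estimate x/v = 966 d).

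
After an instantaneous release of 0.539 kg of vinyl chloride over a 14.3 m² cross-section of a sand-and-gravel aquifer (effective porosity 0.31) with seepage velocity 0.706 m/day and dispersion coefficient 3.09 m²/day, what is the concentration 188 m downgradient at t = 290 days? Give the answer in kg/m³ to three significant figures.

For an instantaneous plane source, C(x,t) = M/(n_e·A·√(4πDt)) · exp(−(x−vt)²/(4Dt)), with n_e·A the pore (flow) area.
Plume center vt = 0.706 × 290 = 204.74 m, so the well at 188 m is 16.74 m upgradient of the peak.
√(4πDt) = 106.1 m, giving peak height M/(n_e·A·√(4πDt)) = 0.539/(0.31 × 14.3 × 106.1) = 0.001146 kg/m³.
(x−vt)²/(4Dt) = (-16.74)²/(4 × 3.09 × 290) = 0.07818; exp(−0.07818) = 0.9248.
C = 0.001146 × 0.9248 = 0.00106 kg/m³.

0.00106 kg/m³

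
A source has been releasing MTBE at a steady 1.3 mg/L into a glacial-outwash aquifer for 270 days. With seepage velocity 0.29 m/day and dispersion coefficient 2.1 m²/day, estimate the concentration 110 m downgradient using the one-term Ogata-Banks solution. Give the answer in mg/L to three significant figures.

0.225 mg/L

For a continuous step input, C/C₀ ≈ ½·erfc((x−vt)/(2√(Dt))).
vt = 0.29 × 270 = 78.3 m and 2√(Dt) = 2√(2.1 × 270) = 47.62 m.
Argument (x−vt)/(2√(Dt)) = (110 − 78.3)/47.62 = 0.6657; ½·erfc(0.6657) = 0.1732.
C = 1.3 × 0.1732 = 0.225 mg/L.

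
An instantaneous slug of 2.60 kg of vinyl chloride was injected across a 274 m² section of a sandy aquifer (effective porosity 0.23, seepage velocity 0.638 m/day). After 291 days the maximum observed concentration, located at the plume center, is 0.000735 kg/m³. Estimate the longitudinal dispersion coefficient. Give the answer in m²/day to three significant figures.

At the plume center C_max = M/(n_e·A·√(4πDt)), so D = M²/(4πt·(n_e·A·C_max)²).
n_e·A·C_max = 0.23 × 274 × 0.000735 = 0.04632 kg/m.
D = 2.60²/(4π × 291 × 0.04632²) = 0.862 m²/day.

0.862 m²/day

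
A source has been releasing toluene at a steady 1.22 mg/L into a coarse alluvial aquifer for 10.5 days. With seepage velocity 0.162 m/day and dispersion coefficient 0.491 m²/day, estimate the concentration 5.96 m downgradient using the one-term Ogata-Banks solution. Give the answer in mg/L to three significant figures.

0.113 mg/L

For a continuous step input, C/C₀ ≈ ½·erfc((x−vt)/(2√(Dt))).
vt = 0.162 × 10.5 = 1.701 m and 2√(Dt) = 2√(0.491 × 10.5) = 4.541 m.
Argument (x−vt)/(2√(Dt)) = (5.96 − 1.701)/4.541 = 0.9379; ½·erfc(0.9379) = 0.09236.
C = 1.22 × 0.09236 = 0.113 mg/L.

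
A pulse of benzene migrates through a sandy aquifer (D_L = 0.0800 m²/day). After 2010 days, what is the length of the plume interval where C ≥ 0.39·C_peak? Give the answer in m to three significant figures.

The plume is Gaussian with σ = √(2Dt) = √(2 × 0.0800 × 2010) = 17.93 m.
C/C_peak = exp(−Δx²/(2σ²)) = 0.39 ⇒ Δx = σ·√(−2 ln 0.39) = 17.93 × 1.372 = 24.60 m.
Width = 2Δx = 49.2 m.

49.2 m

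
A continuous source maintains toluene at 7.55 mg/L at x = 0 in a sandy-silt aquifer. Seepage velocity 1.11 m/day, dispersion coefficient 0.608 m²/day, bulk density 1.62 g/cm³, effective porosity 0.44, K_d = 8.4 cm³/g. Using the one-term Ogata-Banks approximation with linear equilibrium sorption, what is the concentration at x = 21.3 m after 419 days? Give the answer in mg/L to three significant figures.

0.347 mg/L

Retardation factor R = 1 + ρ_b·K_d/n = 1 + 1.62 × 8.4/0.44 = 31.93.
Sorption retards both mechanisms: v_R = v/R = 0.03476 m/day, D_R = D/R = 0.01904 m²/day.
v_R·t = 0.03476 × 419 = 14.56444 m; 2√(D_R t) = 5.649 m; argument = (21.3 − 14.56444)/5.649 = 1.192.
C = C₀ × ½·erfc(1.192) = 7.55 × 0.04592 = 0.347 mg/L.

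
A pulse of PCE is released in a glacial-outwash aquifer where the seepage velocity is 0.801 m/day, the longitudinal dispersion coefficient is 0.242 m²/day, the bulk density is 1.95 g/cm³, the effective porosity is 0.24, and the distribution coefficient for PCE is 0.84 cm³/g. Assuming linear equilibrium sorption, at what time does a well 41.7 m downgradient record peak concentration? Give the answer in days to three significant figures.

404 days

Retardation factor R = 1 + ρ_b·K_d/n = 1 + 1.95 × 0.84/0.24 = 7.825.
Sorption retards both mechanisms: v_R = v/R = 0.1024 m/day, D_R = D/R = 0.03093 m²/day.
Peak time from v_R²t² + 2D_R t − x² = 0: t = (√(D_R² + v_R²x²) − D_R)/v_R².
√(D_R² + v_R²x²) = √(0.03093² + 0.1024² × 41.7²) = 4.270; v_R² = 0.01049.
t = (4.270 − 0.03093)/0.01049 = 404 days.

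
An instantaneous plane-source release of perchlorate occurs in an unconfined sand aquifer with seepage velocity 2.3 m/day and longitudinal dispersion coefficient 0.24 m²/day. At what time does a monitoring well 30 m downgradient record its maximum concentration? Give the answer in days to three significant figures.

13.0 days

For the 1D instantaneous-source solution, setting ∂C/∂t = 0 at fixed x gives v²t² + 2Dt − x² = 0, so t = (√(D² + v²x²) − D)/v².
√(D² + v²x²) = √(0.24² + 2.3² × 30²) = 69.00; v² = 5.29.
t = (69.00 − 0.24)/5.29 = 13.0 days (vs. the pure-advection estimate x/v = 13.0 d).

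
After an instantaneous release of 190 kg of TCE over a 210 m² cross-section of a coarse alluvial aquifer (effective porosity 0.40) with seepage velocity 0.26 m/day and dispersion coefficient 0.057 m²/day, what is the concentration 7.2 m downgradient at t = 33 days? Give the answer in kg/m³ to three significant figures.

For an instantaneous plane source, C(x,t) = M/(n_e·A·√(4πDt)) · exp(−(x−vt)²/(4Dt)), with n_e·A the pore (flow) area.
Plume center vt = 0.26 × 33 = 8.58 m, so the well at 7.2 m is 1.38 m upgradient of the peak.
√(4πDt) = 4.862 m, giving peak height M/(n_e·A·√(4πDt)) = 190/(0.40 × 210 × 4.862) = 0.4652 kg/m³.
(x−vt)²/(4Dt) = (-1.38)²/(4 × 0.057 × 33) = 0.2531; exp(−0.2531) = 0.7764.
C = 0.4652 × 0.7764 = 0.361 kg/m³.

0.361 kg/m³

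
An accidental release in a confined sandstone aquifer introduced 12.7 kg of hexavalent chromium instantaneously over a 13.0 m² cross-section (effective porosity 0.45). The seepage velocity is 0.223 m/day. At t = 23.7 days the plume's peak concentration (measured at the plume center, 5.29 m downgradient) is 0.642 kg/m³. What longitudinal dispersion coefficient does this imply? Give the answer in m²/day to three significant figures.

At the plume center C_max = M/(n_e·A·√(4πDt)), so D = M²/(4πt·(n_e·A·C_max)²).
n_e·A·C_max = 0.45 × 13.0 × 0.642 = 3.756 kg/m.
D = 12.7²/(4π × 23.7 × 3.756²) = 0.0384 m²/day.

0.0384 m²/day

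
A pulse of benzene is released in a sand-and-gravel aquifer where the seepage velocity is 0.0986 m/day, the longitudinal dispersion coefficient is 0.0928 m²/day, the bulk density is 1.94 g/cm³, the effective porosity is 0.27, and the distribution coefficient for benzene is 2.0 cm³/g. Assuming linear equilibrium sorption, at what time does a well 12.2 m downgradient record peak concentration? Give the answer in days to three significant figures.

Retardation factor R = 1 + ρ_b·K_d/n = 1 + 1.94 × 2.0/0.27 = 15.37.
Sorption retards both mechanisms: v_R = v/R = 0.006415 m/day, D_R = D/R = 0.006038 m²/day.
Peak time from v_R²t² + 2D_R t − x² = 0: t = (√(D_R² + v_R²x²) − D_R)/v_R².
√(D_R² + v_R²x²) = √(0.006038² + 0.006415² × 12.2²) = 0.07850; v_R² = 4.115e-05.
t = (0.07850 − 0.006038)/4.115e-05 = 1760 days.

1760 days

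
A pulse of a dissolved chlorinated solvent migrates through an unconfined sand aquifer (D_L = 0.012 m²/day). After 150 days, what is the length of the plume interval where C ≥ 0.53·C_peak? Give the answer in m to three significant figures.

4.28 m

The plume is Gaussian with σ = √(2Dt) = √(2 × 0.012 × 150) = 1.897 m.
C/C_peak = exp(−Δx²/(2σ²)) = 0.53 ⇒ Δx = σ·√(−2 ln 0.53) = 1.897 × 1.127 = 2.138 m.
Width = 2Δx = 4.28 m.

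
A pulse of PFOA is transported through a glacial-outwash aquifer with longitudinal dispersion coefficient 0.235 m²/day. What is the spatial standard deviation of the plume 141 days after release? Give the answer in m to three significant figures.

8.14 m

Dispersive spreading gives a Gaussian with σ² = 2Dt; advection only shifts the center.
σ = √(2 × 0.235 × 141) = 8.14 m.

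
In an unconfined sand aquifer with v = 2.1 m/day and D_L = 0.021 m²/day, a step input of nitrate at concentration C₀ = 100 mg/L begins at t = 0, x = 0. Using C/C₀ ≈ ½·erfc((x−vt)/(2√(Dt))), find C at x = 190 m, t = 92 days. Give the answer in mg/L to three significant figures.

94.8 mg/L

For a continuous step input, C/C₀ ≈ ½·erfc((x−vt)/(2√(Dt))).
vt = 2.1 × 92 = 193.2 m and 2√(Dt) = 2√(0.021 × 92) = 2.780 m.
Argument (x−vt)/(2√(Dt)) = (190 − 193.2)/2.780 = -1.151; ½·erfc(-1.151) = 0.9482.
C = 100 × 0.9482 = 94.8 mg/L.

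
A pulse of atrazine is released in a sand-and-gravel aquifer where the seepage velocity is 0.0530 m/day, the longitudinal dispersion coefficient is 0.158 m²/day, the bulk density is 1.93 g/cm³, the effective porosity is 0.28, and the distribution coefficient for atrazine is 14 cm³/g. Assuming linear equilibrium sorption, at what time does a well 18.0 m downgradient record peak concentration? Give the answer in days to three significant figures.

28100 days

Retardation factor R = 1 + ρ_b·K_d/n = 1 + 1.93 × 14/0.28 = 97.50.
Sorption retards both mechanisms: v_R = v/R = 0.0005436 m/day, D_R = D/R = 0.001621 m²/day.
Peak time from v_R²t² + 2D_R t − x² = 0: t = (√(D_R² + v_R²x²) − D_R)/v_R².
√(D_R² + v_R²x²) = √(0.001621² + 0.0005436² × 18.0²) = 0.009918; v_R² = 2.955e-07.
t = (0.009918 − 0.001621)/2.955e-07 = 28100 days.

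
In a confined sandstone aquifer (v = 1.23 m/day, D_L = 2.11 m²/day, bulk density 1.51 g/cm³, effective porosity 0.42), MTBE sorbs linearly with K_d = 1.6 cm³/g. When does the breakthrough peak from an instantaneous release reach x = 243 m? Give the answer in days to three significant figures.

Retardation factor R = 1 + ρ_b·K_d/n = 1 + 1.51 × 1.6/0.42 = 6.752.
Sorption retards both mechanisms: v_R = v/R = 0.1822 m/day, D_R = D/R = 0.3125 m²/day.
Peak time from v_R²t² + 2D_R t − x² = 0: t = (√(D_R² + v_R²x²) − D_R)/v_R².
√(D_R² + v_R²x²) = √(0.3125² + 0.1822² × 243²) = 44.28; v_R² = 0.03320.
t = (44.28 − 0.3125)/0.03320 = 1320 days.

1320 days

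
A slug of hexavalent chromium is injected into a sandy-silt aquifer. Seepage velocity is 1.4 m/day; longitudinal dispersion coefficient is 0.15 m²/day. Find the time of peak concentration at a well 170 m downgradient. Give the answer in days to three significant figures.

For the 1D instantaneous-source solution, setting ∂C/∂t = 0 at fixed x gives v²t² + 2Dt − x² = 0, so t = (√(D² + v²x²) − D)/v².
√(D² + v²x²) = √(0.15² + 1.4² × 170²) = 238.0; v² = 1.96.
t = (238.0 − 0.15)/1.96 = 121 days (vs. the pure-advection estimate x/v = 121 d).

121 days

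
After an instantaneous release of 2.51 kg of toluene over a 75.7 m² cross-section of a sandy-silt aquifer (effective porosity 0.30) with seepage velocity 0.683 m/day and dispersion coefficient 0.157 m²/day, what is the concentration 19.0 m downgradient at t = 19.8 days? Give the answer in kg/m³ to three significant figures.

0.00158 kg/m³

For an instantaneous plane source, C(x,t) = M/(n_e·A·√(4πDt)) · exp(−(x−vt)²/(4Dt)), with n_e·A the pore (flow) area.
Plume center vt = 0.683 × 19.8 = 13.5234 m, so the well at 19.0 m is 5.4766 m downgradient of the peak.
√(4πDt) = 6.250 m, giving peak height M/(n_e·A·√(4πDt)) = 2.51/(0.30 × 75.7 × 6.250) = 0.01768 kg/m³.
(x−vt)²/(4Dt) = (5.4766)²/(4 × 0.157 × 19.8) = 2.412; exp(−2.412) = 0.08964.
C = 0.01768 × 0.08964 = 0.00158 kg/m³.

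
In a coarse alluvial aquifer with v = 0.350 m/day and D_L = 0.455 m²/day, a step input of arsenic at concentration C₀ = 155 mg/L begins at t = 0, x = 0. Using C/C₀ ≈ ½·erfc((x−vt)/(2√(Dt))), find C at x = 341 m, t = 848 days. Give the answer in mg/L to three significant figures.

For a continuous step input, C/C₀ ≈ ½·erfc((x−vt)/(2√(Dt))).
vt = 0.350 × 848 = 296.8 m and 2√(Dt) = 2√(0.455 × 848) = 39.29 m.
Argument (x−vt)/(2√(Dt)) = (341 − 296.8)/39.29 = 1.125; ½·erfc(1.125) = 0.05581.
C = 155 × 0.05581 = 8.65 mg/L.

8.65 mg/L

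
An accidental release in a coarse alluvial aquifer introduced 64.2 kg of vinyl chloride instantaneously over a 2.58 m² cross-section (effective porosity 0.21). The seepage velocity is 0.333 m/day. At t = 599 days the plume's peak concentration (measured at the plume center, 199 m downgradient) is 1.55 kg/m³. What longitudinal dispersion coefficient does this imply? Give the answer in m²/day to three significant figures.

At the plume center C_max = M/(n_e·A·√(4πDt)), so D = M²/(4πt·(n_e·A·C_max)²).
n_e·A·C_max = 0.21 × 2.58 × 1.55 = 0.8398 kg/m.
D = 64.2²/(4π × 599 × 0.8398²) = 0.776 m²/day.

0.776 m²/day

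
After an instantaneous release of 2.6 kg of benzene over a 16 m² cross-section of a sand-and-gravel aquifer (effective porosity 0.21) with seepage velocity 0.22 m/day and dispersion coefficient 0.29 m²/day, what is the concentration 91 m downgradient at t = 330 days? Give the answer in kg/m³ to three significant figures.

For an instantaneous plane source, C(x,t) = M/(n_e·A·√(4πDt)) · exp(−(x−vt)²/(4Dt)), with n_e·A the pore (flow) area.
Plume center vt = 0.22 × 330 = 72.6 m, so the well at 91 m is 18.4 m downgradient of the peak.
√(4πDt) = 34.68 m, giving peak height M/(n_e·A·√(4πDt)) = 2.6/(0.21 × 16 × 34.68) = 0.02231 kg/m³.
(x−vt)²/(4Dt) = (18.4)²/(4 × 0.29 × 330) = 0.8844; exp(−0.8844) = 0.4130.
C = 0.02231 × 0.4130 = 0.00921 kg/m³.

0.00921 kg/m³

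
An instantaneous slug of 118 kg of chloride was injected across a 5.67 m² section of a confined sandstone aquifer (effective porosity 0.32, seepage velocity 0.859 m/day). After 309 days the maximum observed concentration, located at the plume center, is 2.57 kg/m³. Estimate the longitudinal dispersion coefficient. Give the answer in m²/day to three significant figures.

At the plume center C_max = M/(n_e·A·√(4πDt)), so D = M²/(4πt·(n_e·A·C_max)²).
n_e·A·C_max = 0.32 × 5.67 × 2.57 = 4.663 kg/m.
D = 118²/(4π × 309 × 4.663²) = 0.165 m²/day.

0.165 m²/day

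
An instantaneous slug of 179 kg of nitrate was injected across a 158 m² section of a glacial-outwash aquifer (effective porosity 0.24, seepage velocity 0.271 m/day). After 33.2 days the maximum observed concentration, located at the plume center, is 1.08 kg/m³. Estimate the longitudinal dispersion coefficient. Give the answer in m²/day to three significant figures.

0.0458 m²/day

At the plume center C_max = M/(n_e·A·√(4πDt)), so D = M²/(4πt·(n_e·A·C_max)²).
n_e·A·C_max = 0.24 × 158 × 1.08 = 40.95 kg/m.
D = 179²/(4π × 33.2 × 40.95²) = 0.0458 m²/day.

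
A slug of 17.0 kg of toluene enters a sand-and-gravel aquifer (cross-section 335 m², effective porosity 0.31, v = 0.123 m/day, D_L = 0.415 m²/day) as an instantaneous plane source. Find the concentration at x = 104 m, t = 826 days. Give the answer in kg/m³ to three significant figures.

For an instantaneous plane source, C(x,t) = M/(n_e·A·√(4πDt)) · exp(−(x−vt)²/(4Dt)), with n_e·A the pore (flow) area.
Plume center vt = 0.123 × 826 = 101.598 m, so the well at 104 m is 2.402 m downgradient of the peak.
√(4πDt) = 65.63 m, giving peak height M/(n_e·A·√(4πDt)) = 17.0/(0.31 × 335 × 65.63) = 0.002494 kg/m³.
(x−vt)²/(4Dt) = (2.402)²/(4 × 0.415 × 826) = 0.004208; exp(−0.004208) = 0.9958.
C = 0.002494 × 0.9958 = 0.00248 kg/m³.

0.00248 kg/m³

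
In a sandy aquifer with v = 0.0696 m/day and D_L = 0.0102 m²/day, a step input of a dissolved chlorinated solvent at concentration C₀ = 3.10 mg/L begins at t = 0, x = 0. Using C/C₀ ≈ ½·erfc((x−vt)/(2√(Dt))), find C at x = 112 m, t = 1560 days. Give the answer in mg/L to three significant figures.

0.843 mg/L

For a continuous step input, C/C₀ ≈ ½·erfc((x−vt)/(2√(Dt))).
vt = 0.0696 × 1560 = 108.576 m and 2√(Dt) = 2√(0.0102 × 1560) = 7.978 m.
Argument (x−vt)/(2√(Dt)) = (112 − 108.576)/7.978 = 0.4292; ½·erfc(0.4292) = 0.2719.
C = 3.10 × 0.2719 = 0.843 mg/L.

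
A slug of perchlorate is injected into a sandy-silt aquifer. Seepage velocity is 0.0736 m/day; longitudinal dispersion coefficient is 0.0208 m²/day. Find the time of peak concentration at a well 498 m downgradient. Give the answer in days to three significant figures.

For the 1D instantaneous-source solution, setting ∂C/∂t = 0 at fixed x gives v²t² + 2Dt − x² = 0, so t = (√(D² + v²x²) − D)/v².
√(D² + v²x²) = √(0.0208² + 0.0736² × 498²) = 36.65; v² = 0.00541696.
t = (36.65 − 0.0208)/0.00541696 = 6760 days (vs. the pure-advection estimate x/v = 6770 d).

6760 days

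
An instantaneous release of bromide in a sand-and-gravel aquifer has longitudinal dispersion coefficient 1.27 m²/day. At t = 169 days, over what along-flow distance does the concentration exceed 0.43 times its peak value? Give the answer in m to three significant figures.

The plume is Gaussian with σ = √(2Dt) = √(2 × 1.27 × 169) = 20.72 m.
C/C_peak = exp(−Δx²/(2σ²)) = 0.43 ⇒ Δx = σ·√(−2 ln 0.43) = 20.72 × 1.299 = 26.92 m.
Width = 2Δx = 53.8 m.

53.8 m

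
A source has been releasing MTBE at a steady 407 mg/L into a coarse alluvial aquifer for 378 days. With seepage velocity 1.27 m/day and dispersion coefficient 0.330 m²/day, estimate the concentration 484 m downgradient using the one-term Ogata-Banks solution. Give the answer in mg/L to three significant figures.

163 mg/L

For a continuous step input, C/C₀ ≈ ½·erfc((x−vt)/(2√(Dt))).
vt = 1.27 × 378 = 480.06 m and 2√(Dt) = 2√(0.330 × 378) = 22.34 m.
Argument (x−vt)/(2√(Dt)) = (484 − 480.06)/22.34 = 0.1764; ½·erfc(0.1764) = 0.4015.
C = 407 × 0.4015 = 163 mg/L.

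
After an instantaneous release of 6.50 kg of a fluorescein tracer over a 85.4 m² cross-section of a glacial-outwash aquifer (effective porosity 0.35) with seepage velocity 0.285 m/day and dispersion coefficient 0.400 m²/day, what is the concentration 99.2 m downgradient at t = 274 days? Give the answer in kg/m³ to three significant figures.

0.00212 kg/m³

For an instantaneous plane source, C(x,t) = M/(n_e·A·√(4πDt)) · exp(−(x−vt)²/(4Dt)), with n_e·A the pore (flow) area.
Plume center vt = 0.285 × 274 = 78.09 m, so the well at 99.2 m is 21.11 m downgradient of the peak.
√(4πDt) = 37.11 m, giving peak height M/(n_e·A·√(4πDt)) = 6.50/(0.35 × 85.4 × 37.11) = 0.005860 kg/m³.
(x−vt)²/(4Dt) = (21.11)²/(4 × 0.400 × 274) = 1.016; exp(−1.016) = 0.3620.
C = 0.005860 × 0.3620 = 0.00212 kg/m³.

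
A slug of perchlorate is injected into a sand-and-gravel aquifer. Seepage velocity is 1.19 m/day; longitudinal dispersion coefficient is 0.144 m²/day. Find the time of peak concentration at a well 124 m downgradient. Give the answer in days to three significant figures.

For the 1D instantaneous-source solution, setting ∂C/∂t = 0 at fixed x gives v²t² + 2Dt − x² = 0, so t = (√(D² + v²x²) − D)/v².
√(D² + v²x²) = √(0.144² + 1.19² × 124²) = 147.6; v² = 1.4161.
t = (147.6 − 0.144)/1.4161 = 104 days (vs. the pure-advection estimate x/v = 104 d).

104 days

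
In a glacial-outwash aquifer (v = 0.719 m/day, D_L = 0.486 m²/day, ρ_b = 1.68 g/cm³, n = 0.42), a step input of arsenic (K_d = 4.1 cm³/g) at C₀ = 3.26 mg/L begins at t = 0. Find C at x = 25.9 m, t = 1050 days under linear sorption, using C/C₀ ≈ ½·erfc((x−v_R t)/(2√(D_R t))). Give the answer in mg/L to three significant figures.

Retardation factor R = 1 + ρ_b·K_d/n = 1 + 1.68 × 4.1/0.42 = 17.40.
Sorption retards both mechanisms: v_R = v/R = 0.04132 m/day, D_R = D/R = 0.02793 m²/day.
v_R·t = 0.04132 × 1050 = 43.386 m; 2√(D_R t) = 10.83 m; argument = (25.9 − 43.386)/10.83 = -1.615.
C = C₀ × ½·erfc(-1.615) = 3.26 × 0.9888 = 3.22 mg/L.

3.22 mg/L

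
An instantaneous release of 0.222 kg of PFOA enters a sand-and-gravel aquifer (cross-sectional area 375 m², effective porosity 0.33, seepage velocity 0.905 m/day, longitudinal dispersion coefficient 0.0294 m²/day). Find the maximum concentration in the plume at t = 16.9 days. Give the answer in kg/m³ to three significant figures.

The peak of an instantaneous 1D plume sits at x = vt; there the Gaussian factor is 1 and C_max = M/(n_e·A·√(4πDt)), where n_e·A is the pore area the mass is dissolved in.
√(4πDt) = √(4π × 0.0294 × 16.9) = 2.499 m, so C_max = 0.222/(0.33 × 375 × 2.499) = 0.000718 kg/m³.

0.000718 kg/m³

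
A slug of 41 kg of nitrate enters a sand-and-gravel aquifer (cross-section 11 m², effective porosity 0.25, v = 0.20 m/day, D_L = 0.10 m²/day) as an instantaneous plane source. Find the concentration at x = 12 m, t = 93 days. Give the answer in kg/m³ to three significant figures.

For an instantaneous plane source, C(x,t) = M/(n_e·A·√(4πDt)) · exp(−(x−vt)²/(4Dt)), with n_e·A the pore (flow) area.
Plume center vt = 0.20 × 93 = 18.6 m, so the well at 12 m is 6.6 m upgradient of the peak.
√(4πDt) = 10.81 m, giving peak height M/(n_e·A·√(4πDt)) = 41/(0.25 × 11 × 10.81) = 1.379 kg/m³.
(x−vt)²/(4Dt) = (-6.6)²/(4 × 0.10 × 93) = 1.171; exp(−1.171) = 0.3101.
C = 1.379 × 0.3101 = 0.428 kg/m³.

0.428 kg/m³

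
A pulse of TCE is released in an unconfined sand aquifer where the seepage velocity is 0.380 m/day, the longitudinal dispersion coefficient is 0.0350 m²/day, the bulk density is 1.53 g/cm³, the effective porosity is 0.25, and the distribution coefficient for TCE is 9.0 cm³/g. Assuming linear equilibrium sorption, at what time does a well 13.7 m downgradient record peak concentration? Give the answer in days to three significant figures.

Retardation factor R = 1 + ρ_b·K_d/n = 1 + 1.53 × 9.0/0.25 = 56.08.
Sorption retards both mechanisms: v_R = v/R = 0.006776 m/day, D_R = D/R = 0.0006241 m²/day.
Peak time from v_R²t² + 2D_R t − x² = 0: t = (√(D_R² + v_R²x²) − D_R)/v_R².
√(D_R² + v_R²x²) = √(0.0006241² + 0.006776² × 13.7²) = 0.09283; v_R² = 4.591e-05.
t = (0.09283 − 0.0006241)/4.591e-05 = 2010 days.

2010 days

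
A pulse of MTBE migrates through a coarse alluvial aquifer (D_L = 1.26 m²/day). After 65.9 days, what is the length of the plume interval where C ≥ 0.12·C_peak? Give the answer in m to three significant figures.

53.1 m

The plume is Gaussian with σ = √(2Dt) = √(2 × 1.26 × 65.9) = 12.89 m.
C/C_peak = exp(−Δx²/(2σ²)) = 0.12 ⇒ Δx = σ·√(−2 ln 0.12) = 12.89 × 2.059 = 26.54 m.
Width = 2Δx = 53.1 m.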